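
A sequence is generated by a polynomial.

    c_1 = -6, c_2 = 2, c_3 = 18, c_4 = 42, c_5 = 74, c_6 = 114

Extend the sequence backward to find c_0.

-6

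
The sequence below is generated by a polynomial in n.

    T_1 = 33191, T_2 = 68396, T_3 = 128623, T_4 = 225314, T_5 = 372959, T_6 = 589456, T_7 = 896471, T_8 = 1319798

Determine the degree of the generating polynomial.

5

35205, 60227, 96691, 147645, 216497, 307015, 423327
25022, 36464, 50954, 68852, 90518, 116312
11442, 14490, 17898, 21666, 25794
3048, 3408, 3768, 4128
360, 360, 360
The fifth differences are constant, so the polynomial has degree 5.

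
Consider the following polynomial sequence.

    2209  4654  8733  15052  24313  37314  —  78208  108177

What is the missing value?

54949

Using the first 6 terms:
2445, 4079, 6319, 9261, 13001
1634, 2240, 2942, 3740
606, 702, 798
96, 96
Constant fourth difference = 96.
Extend forward: 798 + 96 = 894;  3740 + 894 = 4634;  13001 + 4634 = 17635;  37314 + 17635 = 54949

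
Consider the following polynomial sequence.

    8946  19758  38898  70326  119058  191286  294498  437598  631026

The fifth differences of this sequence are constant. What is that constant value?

Δ: 10812, 19140, 31428, 48732, 72228, 103212, 143100, 193428
Δ²: 8328, 12288, 17304, 23496, 30984, 39888, 50328
Δ³: 3960, 5016, 6192, 7488, 8904, 10440
Δ⁴: 1056, 1176, 1296, 1416, 1536
Δ⁵: 120, 120, 120, 120

120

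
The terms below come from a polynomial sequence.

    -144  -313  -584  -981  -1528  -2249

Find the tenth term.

-7353

D1: -169, -271, -397, -547, -721
D2: -102, -126, -150, -174
D3: -24, -24, -24
Third differences constant at -24.
-174 − 24 = -198;  -721 − 198 = -919;  -2249 − 919 = -3168
-198 − 24 = -222;  -919 − 222 = -1141;  -3168 − 1141 = -4309
-222 − 24 = -246;  -1141 − 246 = -1387;  -4309 − 1387 = -5696
-246 − 24 = -270;  -1387 − 270 = -1657;  -5696 − 1657 = -7353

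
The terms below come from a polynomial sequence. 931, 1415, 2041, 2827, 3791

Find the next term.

4951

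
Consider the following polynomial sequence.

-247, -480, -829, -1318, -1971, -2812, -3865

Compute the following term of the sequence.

Δ: -233, -349, -489, -653, -841, -1053
Δ²: -116, -140, -164, -188, -212
Δ³: -24, -24, -24, -24
Constant third difference = -24, so extend:
-212 − 24 = -236;  -1053 − 236 = -1289;  -3865 − 1289 = -5154

-5154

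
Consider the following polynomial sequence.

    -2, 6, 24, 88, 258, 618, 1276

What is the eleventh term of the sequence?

9888

8, 18, 64, 170, 360, 658
10, 46, 106, 190, 298
36, 60, 84, 108
24, 24, 24
Constant fourth difference = 24, so extend:
108 + 24 = 132;  298 + 132 = 430;  658 + 430 = 1088;  1276 + 1088 = 2364
132 + 24 = 156;  430 + 156 = 586;  1088 + 586 = 1674;  2364 + 1674 = 4038
156 + 24 = 180;  586 + 180 = 766;  1674 + 766 = 2440;  4038 + 2440 = 6478
180 + 24 = 204;  766 + 204 = 970;  2440 + 970 = 3410;  6478 + 3410 = 9888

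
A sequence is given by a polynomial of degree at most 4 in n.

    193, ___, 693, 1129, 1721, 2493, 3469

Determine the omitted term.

Using the last 5 terms:
Δ: 436, 592, 772, 976
Δ²: 156, 180, 204
Δ³: 24, 24
Constant third difference = 24.
Extend backward: 156 − 24 = 132;  436 − 132 = 304;  693 − 304 = 389

389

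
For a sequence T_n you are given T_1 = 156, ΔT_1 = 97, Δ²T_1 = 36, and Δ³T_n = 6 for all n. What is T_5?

Build the table forward from the leading diagonal:
Third differences: 6  6  6  6  6
Second differences: 36  42  48  54  60
First differences: 97  133  175  223  277
T: 156  253  386  561  784

784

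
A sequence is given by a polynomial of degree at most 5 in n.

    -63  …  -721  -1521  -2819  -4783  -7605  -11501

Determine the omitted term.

-275

Using the last 6 terms:
First differences: -800, -1298, -1964, -2822, -3896
Second differences: -498, -666, -858, -1074
Third differences: -168, -192, -216
Fourth differences: -24, -24
Constant fourth difference = -24.
Extend backward: -168 + 24 = -144;  -498 + 144 = -354;  -800 + 354 = -446;  -721 + 446 = -275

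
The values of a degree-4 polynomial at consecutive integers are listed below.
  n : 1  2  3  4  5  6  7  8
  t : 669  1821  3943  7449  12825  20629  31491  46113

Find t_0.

145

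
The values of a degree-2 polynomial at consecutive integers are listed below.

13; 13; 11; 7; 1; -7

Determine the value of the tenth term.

-59

D1: 0, -2, -4, -6, -8
D2: -2, -2, -2, -2
Second differences constant at -2.
-8 − 2 = -10;  -7 − 10 = -17
-10 − 2 = -12;  -17 − 12 = -29
-12 − 2 = -14;  -29 − 14 = -43
-14 − 2 = -16;  -43 − 16 = -59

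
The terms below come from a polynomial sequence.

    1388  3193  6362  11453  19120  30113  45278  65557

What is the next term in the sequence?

Δ: 1805, 3169, 5091, 7667, 10993, 15165, 20279
Δ²: 1364, 1922, 2576, 3326, 4172, 5114
Δ³: 558, 654, 750, 846, 942
Δ⁴: 96, 96, 96, 96
Constant fourth difference = 96, so extend:
942 + 96 = 1038;  5114 + 1038 = 6152;  20279 + 6152 = 26431;  65557 + 26431 = 91988

91988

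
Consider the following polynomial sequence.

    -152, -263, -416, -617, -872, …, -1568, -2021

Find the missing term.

-1187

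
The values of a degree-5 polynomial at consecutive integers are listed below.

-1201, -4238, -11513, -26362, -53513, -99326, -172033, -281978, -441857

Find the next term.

-666958

-3037 , -7275 , -14849 , -27151 , -45813 , -72707 , -109945 , -159879
-4238 , -7574 , -12302 , -18662 , -26894 , -37238 , -49934
-3336 , -4728 , -6360 , -8232 , -10344 , -12696
-1392 , -1632 , -1872 , -2112 , -2352
-240 , -240 , -240 , -240
Constant fifth difference = -240, so extend:
-2352 − 240 = -2592;  -12696 − 2592 = -15288;  -49934 − 15288 = -65222;  -159879 − 65222 = -225101;  -441857 − 225101 = -666958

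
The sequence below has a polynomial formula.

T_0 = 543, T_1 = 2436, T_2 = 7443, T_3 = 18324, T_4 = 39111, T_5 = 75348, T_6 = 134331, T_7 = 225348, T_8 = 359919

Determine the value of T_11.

1178676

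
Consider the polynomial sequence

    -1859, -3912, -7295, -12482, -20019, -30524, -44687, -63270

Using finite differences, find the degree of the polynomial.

First differences: -2053, -3383, -5187, -7537, -10505, -14163, -18583
Second differences: -1330, -1804, -2350, -2968, -3658, -4420
Third differences: -474, -546, -618, -690, -762
Fourth differences: -72, -72, -72, -72
The fourth differences are constant, so the polynomial has degree 4.

4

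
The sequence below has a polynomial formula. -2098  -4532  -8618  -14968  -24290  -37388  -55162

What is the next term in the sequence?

-78608

First differences: -2434  -4086  -6350  -9322  -13098  -17774
Second differences: -1652  -2264  -2972  -3776  -4676
Third differences: -612  -708  -804  -900
Fourth differences: -96  -96  -96
Fourth differences constant at -96.
-900 − 96 = -996;  -4676 − 996 = -5672;  -17774 − 5672 = -23446;  -55162 − 23446 = -78608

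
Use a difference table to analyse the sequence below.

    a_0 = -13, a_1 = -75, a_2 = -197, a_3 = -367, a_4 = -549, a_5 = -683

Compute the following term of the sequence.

-62  -122  -170  -182  -134
-60  -48  -12  48
12  36  60
24  24
Fourth differences constant at 24.
60 + 24 = 84;  48 + 84 = 132;  -134 + 132 = -2;  -683 − 2 = -685

-685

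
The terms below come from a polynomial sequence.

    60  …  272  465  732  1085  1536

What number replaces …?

141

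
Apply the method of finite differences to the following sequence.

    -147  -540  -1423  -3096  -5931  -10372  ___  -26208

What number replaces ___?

-16935

Using the first 6 terms:
D1: -393  -883  -1673  -2835  -4441
D2: -490  -790  -1162  -1606
D3: -300  -372  -444
D4: -72  -72
Constant fourth difference = -72.
Extend forward: -444 − 72 = -516;  -1606 − 516 = -2122;  -4441 − 2122 = -6563;  -10372 − 6563 = -16935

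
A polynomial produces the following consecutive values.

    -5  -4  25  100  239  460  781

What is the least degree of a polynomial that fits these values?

1, 29, 75, 139, 221, 321
28, 46, 64, 82, 100
18, 18, 18, 18
The third differences are constant, so the polynomial has degree 3.

3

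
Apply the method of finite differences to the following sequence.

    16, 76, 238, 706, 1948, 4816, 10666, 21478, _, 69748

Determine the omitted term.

Using the first 8 terms:
Δ: 60, 162, 468, 1242, 2868, 5850, 10812
Δ²: 102, 306, 774, 1626, 2982, 4962
Δ³: 204, 468, 852, 1356, 1980
Δ⁴: 264, 384, 504, 624
Δ⁵: 120, 120, 120
Constant fifth difference = 120.
Extend forward: 624 + 120 = 744;  1980 + 744 = 2724;  4962 + 2724 = 7686;  10812 + 7686 = 18498;  21478 + 18498 = 39976

39976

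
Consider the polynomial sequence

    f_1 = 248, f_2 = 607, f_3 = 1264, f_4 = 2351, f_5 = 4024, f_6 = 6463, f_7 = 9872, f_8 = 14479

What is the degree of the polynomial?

4

Δ: 359, 657, 1087, 1673, 2439, 3409, 4607
Δ²: 298, 430, 586, 766, 970, 1198
Δ³: 132, 156, 180, 204, 228
Δ⁴: 24, 24, 24, 24
The fourth differences are constant, so the polynomial has degree 4.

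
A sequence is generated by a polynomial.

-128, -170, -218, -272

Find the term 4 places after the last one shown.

-548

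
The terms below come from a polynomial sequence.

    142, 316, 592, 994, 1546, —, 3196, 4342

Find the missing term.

2272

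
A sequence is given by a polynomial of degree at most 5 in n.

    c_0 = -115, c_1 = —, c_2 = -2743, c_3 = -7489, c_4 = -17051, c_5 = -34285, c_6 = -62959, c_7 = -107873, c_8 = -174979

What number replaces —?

-749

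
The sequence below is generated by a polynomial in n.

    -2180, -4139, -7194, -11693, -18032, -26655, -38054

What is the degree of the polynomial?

4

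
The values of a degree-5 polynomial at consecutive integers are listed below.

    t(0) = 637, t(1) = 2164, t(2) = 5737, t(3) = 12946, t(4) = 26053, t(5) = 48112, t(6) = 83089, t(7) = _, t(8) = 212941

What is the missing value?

Using the first 7 terms:
Δ: 1527  3573  7209  13107  22059  34977
Δ²: 2046  3636  5898  8952  12918
Δ³: 1590  2262  3054  3966
Δ⁴: 672  792  912
Δ⁵: 120  120
Constant fifth difference = 120.
Extend forward: 912 + 120 = 1032;  3966 + 1032 = 4998;  12918 + 4998 = 17916;  34977 + 17916 = 52893;  83089 + 52893 = 135982

135982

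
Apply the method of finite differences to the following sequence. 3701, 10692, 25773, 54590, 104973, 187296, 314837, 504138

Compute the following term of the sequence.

6991 , 15081 , 28817 , 50383 , 82323 , 127541 , 189301
8090 , 13736 , 21566 , 31940 , 45218 , 61760
5646 , 7830 , 10374 , 13278 , 16542
2184 , 2544 , 2904 , 3264
360 , 360 , 360
Constant fifth difference = 360, so extend:
3264 + 360 = 3624;  16542 + 3624 = 20166;  61760 + 20166 = 81926;  189301 + 81926 = 271227;  504138 + 271227 = 775365

775365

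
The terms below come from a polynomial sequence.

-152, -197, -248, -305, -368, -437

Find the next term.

-45, -51, -57, -63, -69
-6, -6, -6, -6
The second differences are constant (-6).
-69 − 6 = -75;  -437 − 75 = -512

-512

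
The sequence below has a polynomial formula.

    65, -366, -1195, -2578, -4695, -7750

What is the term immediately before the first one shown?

230

D1: -431  -829  -1383  -2117  -3055
D2: -398  -554  -734  -938
D3: -156  -180  -204
D4: -24  -24
The fourth differences are constant at -24.
Work back: -156 + 24 = -132;  -398 + 132 = -266;  -431 + 266 = -165;  65 + 165 = 230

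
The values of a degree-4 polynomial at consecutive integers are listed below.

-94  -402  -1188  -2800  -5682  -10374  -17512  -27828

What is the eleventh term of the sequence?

Δ: -308 , -786 , -1612 , -2882 , -4692 , -7138 , -10316
Δ²: -478 , -826 , -1270 , -1810 , -2446 , -3178
Δ³: -348 , -444 , -540 , -636 , -732
Δ⁴: -96 , -96 , -96 , -96
Constant fourth difference = -96, so extend:
-732 − 96 = -828;  -3178 − 828 = -4006;  -10316 − 4006 = -14322;  -27828 − 14322 = -42150
-828 − 96 = -924;  -4006 − 924 = -4930;  -14322 − 4930 = -19252;  -42150 − 19252 = -61402
-924 − 96 = -1020;  -4930 − 1020 = -5950;  -19252 − 5950 = -25202;  -61402 − 25202 = -86604

-86604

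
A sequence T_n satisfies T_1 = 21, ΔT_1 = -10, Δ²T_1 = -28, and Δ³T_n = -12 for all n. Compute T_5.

Build the table forward from the leading diagonal:
D3: -12  -12  -12  -12  -12
D2: -28  -40  -52  -64  -76
D1: -10  -38  -78  -130  -194
T: 21  11  -27  -105  -235

-235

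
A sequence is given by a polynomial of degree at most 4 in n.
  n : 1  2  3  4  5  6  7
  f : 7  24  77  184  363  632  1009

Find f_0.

8

First differences: 17  53  107  179  269  377
Second differences: 36  54  72  90  108
Third differences: 18  18  18  18
The third differences are constant at 18.
Work back: 36 − 18 = 18;  17 − 18 = -1;  7 + 1 = 8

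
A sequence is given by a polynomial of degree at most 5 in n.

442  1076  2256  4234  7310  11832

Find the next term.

Δ: 634  1180  1978  3076  4522
Δ²: 546  798  1098  1446
Δ³: 252  300  348
Δ⁴: 48  48
Constant fourth difference = 48, so extend:
348 + 48 = 396;  1446 + 396 = 1842;  4522 + 1842 = 6364;  11832 + 6364 = 18196

18196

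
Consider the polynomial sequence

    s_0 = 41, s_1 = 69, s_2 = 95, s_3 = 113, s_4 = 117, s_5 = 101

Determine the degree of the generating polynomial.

D1: 28, 26, 18, 4, -16
D2: -2, -8, -14, -20
D3: -6, -6, -6
The third differences are constant, so the polynomial has degree 3.

3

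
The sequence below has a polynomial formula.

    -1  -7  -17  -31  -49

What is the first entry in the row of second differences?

-4

D1: -6, -10, -14, -18
D2: -4, -4, -4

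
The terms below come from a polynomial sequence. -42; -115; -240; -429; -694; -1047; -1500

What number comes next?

-2065

Δ: -73, -125, -189, -265, -353, -453
Δ²: -52, -64, -76, -88, -100
Δ³: -12, -12, -12, -12
Third differences constant at -12.
-100 − 12 = -112;  -453 − 112 = -565;  -1500 − 565 = -2065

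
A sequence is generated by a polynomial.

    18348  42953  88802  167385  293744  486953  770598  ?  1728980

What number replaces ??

Using the first 7 terms:
D1: 24605  45849  78583  126359  193209  283645
D2: 21244  32734  47776  66850  90436
D3: 11490  15042  19074  23586
D4: 3552  4032  4512
D5: 480  480
Constant fifth difference = 480.
Extend forward: 4512 + 480 = 4992;  23586 + 4992 = 28578;  90436 + 28578 = 119014;  283645 + 119014 = 402659;  770598 + 402659 = 1173257

1173257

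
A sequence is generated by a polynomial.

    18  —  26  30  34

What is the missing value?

22

Using the last 3 terms:
D1: 4  4
Constant first difference = 4.
Extend backward: 26 − 4 = 22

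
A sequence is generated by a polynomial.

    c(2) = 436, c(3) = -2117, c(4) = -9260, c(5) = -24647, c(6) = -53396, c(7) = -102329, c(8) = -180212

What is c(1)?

-2553, -7143, -15387, -28749, -48933, -77883
-4590, -8244, -13362, -20184, -28950
-3654, -5118, -6822, -8766
-1464, -1704, -1944
-240, -240
The fifth differences are constant at -240.
Work back: -1464 + 240 = -1224;  -3654 + 1224 = -2430;  -4590 + 2430 = -2160;  -2553 + 2160 = -393;  436 + 393 = 829

829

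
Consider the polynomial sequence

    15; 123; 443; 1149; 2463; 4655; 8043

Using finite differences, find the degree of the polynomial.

First differences: 108, 320, 706, 1314, 2192, 3388
Second differences: 212, 386, 608, 878, 1196
Third differences: 174, 222, 270, 318
Fourth differences: 48, 48, 48
The fourth differences are constant, so the polynomial has degree 4.

4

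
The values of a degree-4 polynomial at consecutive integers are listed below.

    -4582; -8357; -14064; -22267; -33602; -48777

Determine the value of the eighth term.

First differences: -3775 , -5707 , -8203 , -11335 , -15175
Second differences: -1932 , -2496 , -3132 , -3840
Third differences: -564 , -636 , -708
Fourth differences: -72 , -72
The fourth differences are constant (-72).
-708 − 72 = -780;  -3840 − 780 = -4620;  -15175 − 4620 = -19795;  -48777 − 19795 = -68572
-780 − 72 = -852;  -4620 − 852 = -5472;  -19795 − 5472 = -25267;  -68572 − 25267 = -93839

-93839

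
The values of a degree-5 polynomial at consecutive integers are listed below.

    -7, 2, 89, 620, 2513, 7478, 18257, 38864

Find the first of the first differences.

9

First differences: 9, 87, 531, 1893, 4965, 10779, 20607
Second differences: 78, 444, 1362, 3072, 5814, 9828
Third differences: 366, 918, 1710, 2742, 4014
Fourth differences: 552, 792, 1032, 1272
Fifth differences: 240, 240, 240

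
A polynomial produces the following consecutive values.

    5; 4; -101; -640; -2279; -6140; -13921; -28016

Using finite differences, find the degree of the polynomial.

5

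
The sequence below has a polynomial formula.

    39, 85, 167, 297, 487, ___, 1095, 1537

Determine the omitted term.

749

Using the first 5 terms:
First differences: 46, 82, 130, 190
Second differences: 36, 48, 60
Third differences: 12, 12
Constant third difference = 12.
Extend forward: 60 + 12 = 72;  190 + 72 = 262;  487 + 262 = 749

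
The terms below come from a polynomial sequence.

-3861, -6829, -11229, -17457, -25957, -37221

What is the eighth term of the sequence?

-70249

Δ: -2968  -4400  -6228  -8500  -11264
Δ²: -1432  -1828  -2272  -2764
Δ³: -396  -444  -492
Δ⁴: -48  -48
The fourth differences are constant (-48).
-492 − 48 = -540;  -2764 − 540 = -3304;  -11264 − 3304 = -14568;  -37221 − 14568 = -51789
-540 − 48 = -588;  -3304 − 588 = -3892;  -14568 − 3892 = -18460;  -51789 − 18460 = -70249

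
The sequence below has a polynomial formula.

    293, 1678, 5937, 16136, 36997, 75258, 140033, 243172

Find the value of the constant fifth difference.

360

Δ: 1385, 4259, 10199, 20861, 38261, 64775, 103139
Δ²: 2874, 5940, 10662, 17400, 26514, 38364
Δ³: 3066, 4722, 6738, 9114, 11850
Δ⁴: 1656, 2016, 2376, 2736
Δ⁵: 360, 360, 360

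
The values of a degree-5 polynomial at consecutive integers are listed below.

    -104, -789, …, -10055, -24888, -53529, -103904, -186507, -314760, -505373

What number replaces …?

-3312

Using the last 7 terms:
First differences: -14833, -28641, -50375, -82603, -128253, -190613
Second differences: -13808, -21734, -32228, -45650, -62360
Third differences: -7926, -10494, -13422, -16710
Fourth differences: -2568, -2928, -3288
Fifth differences: -360, -360
Constant fifth difference = -360.
Extend backward: -2568 + 360 = -2208;  -7926 + 2208 = -5718;  -13808 + 5718 = -8090;  -14833 + 8090 = -6743;  -10055 + 6743 = -3312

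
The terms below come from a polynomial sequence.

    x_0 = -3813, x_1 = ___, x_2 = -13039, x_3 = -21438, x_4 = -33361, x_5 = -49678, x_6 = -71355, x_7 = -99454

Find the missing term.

Using the last 6 terms:
Δ: -8399, -11923, -16317, -21677, -28099
Δ²: -3524, -4394, -5360, -6422
Δ³: -870, -966, -1062
Δ⁴: -96, -96
Constant fourth difference = -96.
Extend backward: -870 + 96 = -774;  -3524 + 774 = -2750;  -8399 + 2750 = -5649;  -13039 + 5649 = -7390

-7390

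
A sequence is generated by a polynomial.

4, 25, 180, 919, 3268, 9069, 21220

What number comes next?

43915

Δ: 21, 155, 739, 2349, 5801, 12151
Δ²: 134, 584, 1610, 3452, 6350
Δ³: 450, 1026, 1842, 2898
Δ⁴: 576, 816, 1056
Δ⁵: 240, 240
The fifth differences are constant (240).
1056 + 240 = 1296;  2898 + 1296 = 4194;  6350 + 4194 = 10544;  12151 + 10544 = 22695;  21220 + 22695 = 43915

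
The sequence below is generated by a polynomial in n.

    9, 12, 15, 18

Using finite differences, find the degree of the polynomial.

First differences: 3, 3, 3
The first differences are constant, so the polynomial has degree 1.

1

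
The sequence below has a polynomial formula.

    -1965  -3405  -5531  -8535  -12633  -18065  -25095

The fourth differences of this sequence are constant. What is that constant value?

Δ: -1440, -2126, -3004, -4098, -5432, -7030
Δ²: -686, -878, -1094, -1334, -1598
Δ³: -192, -216, -240, -264
Δ⁴: -24, -24, -24

-24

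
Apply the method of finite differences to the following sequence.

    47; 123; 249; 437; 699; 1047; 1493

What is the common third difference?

D1: 76, 126, 188, 262, 348, 446
D2: 50, 62, 74, 86, 98
D3: 12, 12, 12, 12

12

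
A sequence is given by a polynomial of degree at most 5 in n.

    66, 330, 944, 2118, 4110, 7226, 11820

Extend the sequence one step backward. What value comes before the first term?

-10

First differences: 264  614  1174  1992  3116  4594
Second differences: 350  560  818  1124  1478
Third differences: 210  258  306  354
Fourth differences: 48  48  48
The fourth differences are constant at 48.
Work back: 210 − 48 = 162;  350 − 162 = 188;  264 − 188 = 76;  66 − 76 = -10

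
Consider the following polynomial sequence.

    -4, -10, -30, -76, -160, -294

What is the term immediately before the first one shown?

0

Δ: -6, -20, -46, -84, -134
Δ²: -14, -26, -38, -50
Δ³: -12, -12, -12
The third differences are constant at -12.
Work back: -14 + 12 = -2;  -6 + 2 = -4;  -4 + 4 = 0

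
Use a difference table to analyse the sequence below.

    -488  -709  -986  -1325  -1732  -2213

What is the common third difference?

-6

First differences: -221, -277, -339, -407, -481
Second differences: -56, -62, -68, -74
Third differences: -6, -6, -6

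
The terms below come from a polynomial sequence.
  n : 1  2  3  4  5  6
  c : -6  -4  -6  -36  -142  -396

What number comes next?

D1: 2 , -2 , -30 , -106 , -254
D2: -4 , -28 , -76 , -148
D3: -24 , -48 , -72
D4: -24 , -24
Constant fourth difference = -24, so extend:
-72 − 24 = -96;  -148 − 96 = -244;  -254 − 244 = -498;  -396 − 498 = -894

-894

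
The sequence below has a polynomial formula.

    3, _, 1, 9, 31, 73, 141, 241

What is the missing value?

Using the last 6 terms:
First differences: 8  22  42  68  100
Second differences: 14  20  26  32
Third differences: 6  6  6
Constant third difference = 6.
Extend backward: 14 − 6 = 8;  8 − 8 = 0;  1 + 0 = 1

1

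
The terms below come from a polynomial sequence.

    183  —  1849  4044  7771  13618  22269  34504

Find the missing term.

Using the last 6 terms:
First differences: 2195, 3727, 5847, 8651, 12235
Second differences: 1532, 2120, 2804, 3584
Third differences: 588, 684, 780
Fourth differences: 96, 96
Constant fourth difference = 96.
Extend backward: 588 − 96 = 492;  1532 − 492 = 1040;  2195 − 1040 = 1155;  1849 − 1155 = 694

694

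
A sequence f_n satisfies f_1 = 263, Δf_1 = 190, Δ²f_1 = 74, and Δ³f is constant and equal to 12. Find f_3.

717

Build the table forward from the leading diagonal:
Third differences: 12  12  12
Second differences: 74  86  98
First differences: 190  264  350
f: 263  453  717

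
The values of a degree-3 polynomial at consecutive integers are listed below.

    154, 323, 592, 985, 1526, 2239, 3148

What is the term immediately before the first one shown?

D1: 169  269  393  541  713  909
D2: 100  124  148  172  196
D3: 24  24  24  24
The third differences are constant at 24.
Work back: 100 − 24 = 76;  169 − 76 = 93;  154 − 93 = 61

61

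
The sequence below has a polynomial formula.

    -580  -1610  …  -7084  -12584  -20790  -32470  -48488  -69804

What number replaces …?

Using the last 6 terms:
First differences: -5500  -8206  -11680  -16018  -21316
Second differences: -2706  -3474  -4338  -5298
Third differences: -768  -864  -960
Fourth differences: -96  -96
Constant fourth difference = -96.
Extend backward: -768 + 96 = -672;  -2706 + 672 = -2034;  -5500 + 2034 = -3466;  -7084 + 3466 = -3618

-3618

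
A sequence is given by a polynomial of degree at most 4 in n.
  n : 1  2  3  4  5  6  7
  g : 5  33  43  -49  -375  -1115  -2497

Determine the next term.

-4797

First differences: 28 , 10 , -92 , -326 , -740 , -1382
Second differences: -18 , -102 , -234 , -414 , -642
Third differences: -84 , -132 , -180 , -228
Fourth differences: -48 , -48 , -48
Constant fourth difference = -48, so extend:
-228 − 48 = -276;  -642 − 276 = -918;  -1382 − 918 = -2300;  -2497 − 2300 = -4797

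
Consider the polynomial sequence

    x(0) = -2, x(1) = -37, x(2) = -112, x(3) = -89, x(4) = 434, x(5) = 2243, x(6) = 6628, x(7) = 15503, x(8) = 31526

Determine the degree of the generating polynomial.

-35, -75, 23, 523, 1809, 4385, 8875, 16023
-40, 98, 500, 1286, 2576, 4490, 7148
138, 402, 786, 1290, 1914, 2658
264, 384, 504, 624, 744
120, 120, 120, 120
The fifth differences are constant, so the polynomial has degree 5.

5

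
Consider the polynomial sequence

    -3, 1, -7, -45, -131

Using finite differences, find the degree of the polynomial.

First differences: 4, -8, -38, -86
Second differences: -12, -30, -48
Third differences: -18, -18
The third differences are constant, so the polynomial has degree 3.

3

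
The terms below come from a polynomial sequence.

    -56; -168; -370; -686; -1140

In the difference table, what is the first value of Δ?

-112

Δ: -112, -202, -316, -454
Δ²: -90, -114, -138
Δ³: -24, -24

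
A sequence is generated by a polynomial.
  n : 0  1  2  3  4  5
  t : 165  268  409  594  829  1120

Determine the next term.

First differences: 103 , 141 , 185 , 235 , 291
Second differences: 38 , 44 , 50 , 56
Third differences: 6 , 6 , 6
Constant third difference = 6, so extend:
56 + 6 = 62;  291 + 62 = 353;  1120 + 353 = 1473

1473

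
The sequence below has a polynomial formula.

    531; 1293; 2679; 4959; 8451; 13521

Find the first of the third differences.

270

First differences: 762, 1386, 2280, 3492, 5070
Second differences: 624, 894, 1212, 1578
Third differences: 270, 318, 366
Fourth differences: 48, 48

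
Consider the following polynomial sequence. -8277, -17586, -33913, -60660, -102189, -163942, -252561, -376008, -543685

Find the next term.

Δ: -9309  -16327  -26747  -41529  -61753  -88619  -123447  -167677
Δ²: -7018  -10420  -14782  -20224  -26866  -34828  -44230
Δ³: -3402  -4362  -5442  -6642  -7962  -9402
Δ⁴: -960  -1080  -1200  -1320  -1440
Δ⁵: -120  -120  -120  -120
Fifth differences constant at -120.
-1440 − 120 = -1560;  -9402 − 1560 = -10962;  -44230 − 10962 = -55192;  -167677 − 55192 = -222869;  -543685 − 222869 = -766554

-766554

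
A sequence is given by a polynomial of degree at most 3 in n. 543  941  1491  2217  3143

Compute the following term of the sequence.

Δ: 398  550  726  926
Δ²: 152  176  200
Δ³: 24  24
Constant third difference = 24, so extend:
200 + 24 = 224;  926 + 224 = 1150;  3143 + 1150 = 4293

4293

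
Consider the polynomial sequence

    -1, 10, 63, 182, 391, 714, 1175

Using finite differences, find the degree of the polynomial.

3

11, 53, 119, 209, 323, 461
42, 66, 90, 114, 138
24, 24, 24, 24
The third differences are constant, so the polynomial has degree 3.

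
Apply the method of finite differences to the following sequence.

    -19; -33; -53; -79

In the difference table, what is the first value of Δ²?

-6

D1: -14, -20, -26
D2: -6, -6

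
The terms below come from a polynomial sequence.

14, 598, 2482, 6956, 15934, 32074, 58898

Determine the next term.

100912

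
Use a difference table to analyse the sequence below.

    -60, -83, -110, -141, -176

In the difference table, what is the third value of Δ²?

-4

First differences: -23, -27, -31, -35
Second differences: -4, -4, -4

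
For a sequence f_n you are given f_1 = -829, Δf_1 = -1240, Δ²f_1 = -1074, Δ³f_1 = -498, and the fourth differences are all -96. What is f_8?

-52853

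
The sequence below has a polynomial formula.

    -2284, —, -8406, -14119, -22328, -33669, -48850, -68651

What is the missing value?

Using the last 6 terms:
First differences: -5713, -8209, -11341, -15181, -19801
Second differences: -2496, -3132, -3840, -4620
Third differences: -636, -708, -780
Fourth differences: -72, -72
Constant fourth difference = -72.
Extend backward: -636 + 72 = -564;  -2496 + 564 = -1932;  -5713 + 1932 = -3781;  -8406 + 3781 = -4625

-4625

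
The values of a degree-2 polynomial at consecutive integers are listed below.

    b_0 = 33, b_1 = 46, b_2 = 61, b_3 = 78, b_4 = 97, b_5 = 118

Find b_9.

First differences: 13, 15, 17, 19, 21
Second differences: 2, 2, 2, 2
Constant second difference = 2, so extend:
21 + 2 = 23;  118 + 23 = 141
23 + 2 = 25;  141 + 25 = 166
25 + 2 = 27;  166 + 27 = 193
27 + 2 = 29;  193 + 29 = 222

222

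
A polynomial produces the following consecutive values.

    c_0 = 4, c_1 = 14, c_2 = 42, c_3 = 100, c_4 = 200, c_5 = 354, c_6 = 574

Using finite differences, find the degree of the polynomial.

10, 28, 58, 100, 154, 220
18, 30, 42, 54, 66
12, 12, 12, 12
The third differences are constant, so the polynomial has degree 3.

3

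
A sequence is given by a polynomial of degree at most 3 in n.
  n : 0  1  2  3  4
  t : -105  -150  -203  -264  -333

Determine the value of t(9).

-45  -53  -61  -69
-8  -8  -8
Second differences constant at -8.
-69 − 8 = -77;  -333 − 77 = -410
-77 − 8 = -85;  -410 − 85 = -495
-85 − 8 = -93;  -495 − 93 = -588
-93 − 8 = -101;  -588 − 101 = -689
-101 − 8 = -109;  -689 − 109 = -798

-798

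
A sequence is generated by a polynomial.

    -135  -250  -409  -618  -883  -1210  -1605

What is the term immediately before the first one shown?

-58

First differences: -115, -159, -209, -265, -327, -395
Second differences: -44, -50, -56, -62, -68
Third differences: -6, -6, -6, -6
The third differences are constant at -6.
Work back: -44 + 6 = -38;  -115 + 38 = -77;  -135 + 77 = -58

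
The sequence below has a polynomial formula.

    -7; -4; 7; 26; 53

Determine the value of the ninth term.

241

D1: 3  11  19  27
D2: 8  8  8
Constant second difference = 8, so extend:
27 + 8 = 35;  53 + 35 = 88
35 + 8 = 43;  88 + 43 = 131
43 + 8 = 51;  131 + 51 = 182
51 + 8 = 59;  182 + 59 = 241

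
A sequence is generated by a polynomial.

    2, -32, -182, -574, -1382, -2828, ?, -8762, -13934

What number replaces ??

-5182

Using the first 6 terms:
D1: -34, -150, -392, -808, -1446
D2: -116, -242, -416, -638
D3: -126, -174, -222
D4: -48, -48
Constant fourth difference = -48.
Extend forward: -222 − 48 = -270;  -638 − 270 = -908;  -1446 − 908 = -2354;  -2828 − 2354 = -5182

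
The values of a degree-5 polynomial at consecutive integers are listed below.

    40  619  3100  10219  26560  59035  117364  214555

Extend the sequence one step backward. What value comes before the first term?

-5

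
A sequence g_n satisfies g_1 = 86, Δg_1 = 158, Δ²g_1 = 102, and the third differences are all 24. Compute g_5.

1426

Build the table forward from the leading diagonal:
Δ³: 24  24  24  24  24
Δ²: 102  126  150  174  198
Δ: 158  260  386  536  710
g: 86  244  504  890  1426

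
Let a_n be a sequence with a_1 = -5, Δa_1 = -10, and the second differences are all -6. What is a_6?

-115

Build the table forward from the leading diagonal:
Second differences: -6, -6, -6, -6, -6, -6
First differences: -10, -16, -22, -28, -34, -40
a: -5, -15, -31, -53, -81, -115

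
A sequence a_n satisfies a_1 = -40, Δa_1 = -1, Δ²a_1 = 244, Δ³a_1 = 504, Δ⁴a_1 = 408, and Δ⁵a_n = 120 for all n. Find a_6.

Build the table forward from the leading diagonal:
Fifth differences: 120, 120, 120, 120, 120, 120
Fourth differences: 408, 528, 648, 768, 888, 1008
Third differences: 504, 912, 1440, 2088, 2856, 3744
Second differences: 244, 748, 1660, 3100, 5188, 8044
First differences: -1, 243, 991, 2651, 5751, 10939
a: -40, -41, 202, 1193, 3844, 9595

9595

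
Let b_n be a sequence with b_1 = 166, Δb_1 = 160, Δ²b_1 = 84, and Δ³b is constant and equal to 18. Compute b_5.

Build the table forward from the leading diagonal:
Δ³: 18  18  18  18  18
Δ²: 84  102  120  138  156
Δ: 160  244  346  466  604
b: 166  326  570  916  1382

1382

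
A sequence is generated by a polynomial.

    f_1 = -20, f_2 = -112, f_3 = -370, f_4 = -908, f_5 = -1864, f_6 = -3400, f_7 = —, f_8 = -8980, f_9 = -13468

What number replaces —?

-5702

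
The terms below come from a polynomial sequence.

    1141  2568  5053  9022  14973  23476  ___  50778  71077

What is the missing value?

Using the first 6 terms:
1427  2485  3969  5951  8503
1058  1484  1982  2552
426  498  570
72  72
Constant fourth difference = 72.
Extend forward: 570 + 72 = 642;  2552 + 642 = 3194;  8503 + 3194 = 11697;  23476 + 11697 = 35173

35173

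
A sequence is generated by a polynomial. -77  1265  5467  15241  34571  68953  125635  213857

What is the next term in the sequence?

345091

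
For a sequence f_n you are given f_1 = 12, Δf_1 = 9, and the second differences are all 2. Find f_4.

45

Build the table forward from the leading diagonal:
D2: 2, 2, 2, 2
D1: 9, 11, 13, 15
f: 12, 21, 32, 45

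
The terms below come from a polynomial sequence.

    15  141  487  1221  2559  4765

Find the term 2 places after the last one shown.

13077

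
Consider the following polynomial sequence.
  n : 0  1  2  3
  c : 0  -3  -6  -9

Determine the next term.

-12

First differences: -3, -3, -3
Constant first difference = -3, so extend:
-9 − 3 = -12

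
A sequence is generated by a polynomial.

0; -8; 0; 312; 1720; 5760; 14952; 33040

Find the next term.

65232

First differences: -8  8  312  1408  4040  9192  18088
Second differences: 16  304  1096  2632  5152  8896
Third differences: 288  792  1536  2520  3744
Fourth differences: 504  744  984  1224
Fifth differences: 240  240  240
The fifth differences are constant (240).
1224 + 240 = 1464;  3744 + 1464 = 5208;  8896 + 5208 = 14104;  18088 + 14104 = 32192;  33040 + 32192 = 65232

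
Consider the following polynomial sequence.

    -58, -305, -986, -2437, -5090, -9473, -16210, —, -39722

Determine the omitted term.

Using the first 7 terms:
First differences: -247, -681, -1451, -2653, -4383, -6737
Second differences: -434, -770, -1202, -1730, -2354
Third differences: -336, -432, -528, -624
Fourth differences: -96, -96, -96
Constant fourth difference = -96.
Extend forward: -624 − 96 = -720;  -2354 − 720 = -3074;  -6737 − 3074 = -9811;  -16210 − 9811 = -26021

-26021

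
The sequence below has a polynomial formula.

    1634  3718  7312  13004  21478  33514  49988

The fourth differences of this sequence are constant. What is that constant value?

Δ: 2084, 3594, 5692, 8474, 12036, 16474
Δ²: 1510, 2098, 2782, 3562, 4438
Δ³: 588, 684, 780, 876
Δ⁴: 96, 96, 96

96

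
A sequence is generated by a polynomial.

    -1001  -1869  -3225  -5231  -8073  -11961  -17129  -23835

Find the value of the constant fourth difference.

-24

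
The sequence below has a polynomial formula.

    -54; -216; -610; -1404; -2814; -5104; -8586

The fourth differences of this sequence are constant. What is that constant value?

-48

D1: -162, -394, -794, -1410, -2290, -3482
D2: -232, -400, -616, -880, -1192
D3: -168, -216, -264, -312
D4: -48, -48, -48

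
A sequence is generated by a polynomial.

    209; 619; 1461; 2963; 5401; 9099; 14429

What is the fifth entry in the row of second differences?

1632

D1: 410, 842, 1502, 2438, 3698, 5330
D2: 432, 660, 936, 1260, 1632
D3: 228, 276, 324, 372
D4: 48, 48, 48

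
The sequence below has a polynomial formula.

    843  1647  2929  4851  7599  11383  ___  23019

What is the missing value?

16437

Using the first 6 terms:
First differences: 804  1282  1922  2748  3784
Second differences: 478  640  826  1036
Third differences: 162  186  210
Fourth differences: 24  24
Constant fourth difference = 24.
Extend forward: 210 + 24 = 234;  1036 + 234 = 1270;  3784 + 1270 = 5054;  11383 + 5054 = 16437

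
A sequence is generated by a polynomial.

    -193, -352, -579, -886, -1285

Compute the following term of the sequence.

-159  -227  -307  -399
-68  -80  -92
-12  -12
The third differences are constant (-12).
-92 − 12 = -104;  -399 − 104 = -503;  -1285 − 503 = -1788

-1788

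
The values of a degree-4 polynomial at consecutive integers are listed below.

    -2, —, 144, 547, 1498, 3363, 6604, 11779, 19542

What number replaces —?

19

Using the last 7 terms:
403, 951, 1865, 3241, 5175, 7763
548, 914, 1376, 1934, 2588
366, 462, 558, 654
96, 96, 96
Constant fourth difference = 96.
Extend backward: 366 − 96 = 270;  548 − 270 = 278;  403 − 278 = 125;  144 − 125 = 19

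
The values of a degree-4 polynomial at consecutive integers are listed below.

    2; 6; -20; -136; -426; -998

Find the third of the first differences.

-116

D1: 4, -26, -116, -290, -572
D2: -30, -90, -174, -282
D3: -60, -84, -108
D4: -24, -24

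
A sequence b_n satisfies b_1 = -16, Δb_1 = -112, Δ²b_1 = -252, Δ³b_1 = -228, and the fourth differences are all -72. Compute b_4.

Build the table forward from the leading diagonal:
Fourth differences: -72, -72, -72, -72
Third differences: -228, -300, -372, -444
Second differences: -252, -480, -780, -1152
First differences: -112, -364, -844, -1624
b: -16, -128, -492, -1336

-1336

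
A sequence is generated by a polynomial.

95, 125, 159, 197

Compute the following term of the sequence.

239

D1: 30, 34, 38
D2: 4, 4
Constant second difference = 4, so extend:
38 + 4 = 42;  197 + 42 = 239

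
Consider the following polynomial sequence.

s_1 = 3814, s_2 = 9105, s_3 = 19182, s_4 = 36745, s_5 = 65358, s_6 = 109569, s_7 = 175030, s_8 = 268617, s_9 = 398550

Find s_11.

First differences: 5291, 10077, 17563, 28613, 44211, 65461, 93587, 129933
Second differences: 4786, 7486, 11050, 15598, 21250, 28126, 36346
Third differences: 2700, 3564, 4548, 5652, 6876, 8220
Fourth differences: 864, 984, 1104, 1224, 1344
Fifth differences: 120, 120, 120, 120
Fifth differences constant at 120.
1344 + 120 = 1464;  8220 + 1464 = 9684;  36346 + 9684 = 46030;  129933 + 46030 = 175963;  398550 + 175963 = 574513
1464 + 120 = 1584;  9684 + 1584 = 11268;  46030 + 11268 = 57298;  175963 + 57298 = 233261;  574513 + 233261 = 807774

807774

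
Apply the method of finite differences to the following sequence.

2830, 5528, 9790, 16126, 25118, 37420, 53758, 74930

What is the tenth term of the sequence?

135328

Δ: 2698  4262  6336  8992  12302  16338  21172
Δ²: 1564  2074  2656  3310  4036  4834
Δ³: 510  582  654  726  798
Δ⁴: 72  72  72  72
The fourth differences are constant (72).
798 + 72 = 870;  4834 + 870 = 5704;  21172 + 5704 = 26876;  74930 + 26876 = 101806
870 + 72 = 942;  5704 + 942 = 6646;  26876 + 6646 = 33522;  101806 + 33522 = 135328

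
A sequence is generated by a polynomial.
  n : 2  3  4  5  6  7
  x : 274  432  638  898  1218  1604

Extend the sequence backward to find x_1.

158, 206, 260, 320, 386
48, 54, 60, 66
6, 6, 6
The third differences are constant at 6.
Work back: 48 − 6 = 42;  158 − 42 = 116;  274 − 116 = 158

158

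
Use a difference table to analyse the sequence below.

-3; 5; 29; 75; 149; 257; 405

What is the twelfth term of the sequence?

1955

D1: 8, 24, 46, 74, 108, 148
D2: 16, 22, 28, 34, 40
D3: 6, 6, 6, 6
Constant third difference = 6, so extend:
40 + 6 = 46;  148 + 46 = 194;  405 + 194 = 599
46 + 6 = 52;  194 + 52 = 246;  599 + 246 = 845
52 + 6 = 58;  246 + 58 = 304;  845 + 304 = 1149
58 + 6 = 64;  304 + 64 = 368;  1149 + 368 = 1517
64 + 6 = 70;  368 + 70 = 438;  1517 + 438 = 1955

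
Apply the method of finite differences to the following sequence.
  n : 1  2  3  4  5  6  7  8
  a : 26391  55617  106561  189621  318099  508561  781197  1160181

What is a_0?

29226, 50944, 83060, 128478, 190462, 272636, 378984
21718, 32116, 45418, 61984, 82174, 106348
10398, 13302, 16566, 20190, 24174
2904, 3264, 3624, 3984
360, 360, 360
The fifth differences are constant at 360.
Work back: 2904 − 360 = 2544;  10398 − 2544 = 7854;  21718 − 7854 = 13864;  29226 − 13864 = 15362;  26391 − 15362 = 11029

11029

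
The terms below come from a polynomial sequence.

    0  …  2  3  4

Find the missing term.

Using the last 3 terms:
First differences: 1  1
Constant first difference = 1.
Extend backward: 2 − 1 = 1

1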